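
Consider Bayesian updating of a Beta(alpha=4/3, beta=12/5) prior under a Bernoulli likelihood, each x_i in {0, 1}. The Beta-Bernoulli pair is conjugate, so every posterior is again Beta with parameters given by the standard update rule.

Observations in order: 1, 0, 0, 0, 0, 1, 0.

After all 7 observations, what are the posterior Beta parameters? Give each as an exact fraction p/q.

alpha=10/3, beta=37/5

obs 1: x=1 → posterior Beta(7/3, 12/5)
obs 2: x=0 → posterior Beta(7/3, 17/5)
obs 3: x=0 → posterior Beta(7/3, 22/5)
obs 4: x=0 → posterior Beta(7/3, 27/5)
obs 5: x=0 → posterior Beta(7/3, 32/5)
obs 6: x=1 → posterior Beta(10/3, 32/5)
obs 7: x=0 → posterior Beta(10/3, 37/5)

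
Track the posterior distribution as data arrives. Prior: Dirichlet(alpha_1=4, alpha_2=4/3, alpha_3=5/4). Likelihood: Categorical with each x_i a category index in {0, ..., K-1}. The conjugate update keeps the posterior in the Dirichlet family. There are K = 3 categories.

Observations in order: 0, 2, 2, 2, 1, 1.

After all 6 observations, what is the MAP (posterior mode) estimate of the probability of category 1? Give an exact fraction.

28/115

obs 1: x=0 → posterior Dirichlet(5, 4/3, 5/4)
obs 2: x=2 → posterior Dirichlet(5, 4/3, 9/4)
obs 3: x=2 → posterior Dirichlet(5, 4/3, 13/4)
obs 4: x=2 → posterior Dirichlet(5, 4/3, 17/4)
obs 5: x=1 → posterior Dirichlet(5, 7/3, 17/4)
obs 6: x=1 → posterior Dirichlet(5, 10/3, 17/4)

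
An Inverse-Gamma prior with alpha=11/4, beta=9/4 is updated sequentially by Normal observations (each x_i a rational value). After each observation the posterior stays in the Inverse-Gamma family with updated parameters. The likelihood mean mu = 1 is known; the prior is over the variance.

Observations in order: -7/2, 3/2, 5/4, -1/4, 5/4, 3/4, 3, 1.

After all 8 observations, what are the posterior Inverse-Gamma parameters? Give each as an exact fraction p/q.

alpha=27/4, beta=123/8

obs 1: x=-7/2 → posterior Inverse-Gamma(13/4, 99/8)
obs 2: x=3/2 → posterior Inverse-Gamma(15/4, 25/2)
obs 3: x=5/4 → posterior Inverse-Gamma(17/4, 401/32)
obs 4: x=-1/4 → posterior Inverse-Gamma(19/4, 213/16)
obs 5: x=5/4 → posterior Inverse-Gamma(21/4, 427/32)
obs 6: x=3/4 → posterior Inverse-Gamma(23/4, 107/8)
obs 7: x=3 → posterior Inverse-Gamma(25/4, 123/8)
obs 8: x=1 → posterior Inverse-Gamma(27/4, 123/8)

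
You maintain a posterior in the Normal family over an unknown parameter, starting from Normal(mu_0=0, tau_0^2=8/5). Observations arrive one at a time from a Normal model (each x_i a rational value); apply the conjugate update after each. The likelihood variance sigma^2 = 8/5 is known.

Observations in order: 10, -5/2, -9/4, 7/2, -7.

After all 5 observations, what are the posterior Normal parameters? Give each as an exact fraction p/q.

mu_0=7/24, tau_0^2=4/15

obs 1: x=10 → posterior Normal(5, 4/5)
obs 2: x=-5/2 → posterior Normal(5/2, 8/15)
obs 3: x=-9/4 → posterior Normal(21/16, 2/5)
obs 4: x=7/2 → posterior Normal(7/4, 8/25)
obs 5: x=-7 → posterior Normal(7/24, 4/15)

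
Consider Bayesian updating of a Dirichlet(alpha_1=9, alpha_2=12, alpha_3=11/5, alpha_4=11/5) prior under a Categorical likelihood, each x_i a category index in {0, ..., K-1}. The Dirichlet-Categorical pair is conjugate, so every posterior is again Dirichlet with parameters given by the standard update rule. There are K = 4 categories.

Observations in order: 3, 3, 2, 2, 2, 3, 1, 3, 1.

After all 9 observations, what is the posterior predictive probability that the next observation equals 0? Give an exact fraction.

obs 1: x=3 → posterior Dirichlet(9, 12, 11/5, 16/5)
obs 2: x=3 → posterior Dirichlet(9, 12, 11/5, 21/5)
obs 3: x=2 → posterior Dirichlet(9, 12, 16/5, 21/5)
obs 4: x=2 → posterior Dirichlet(9, 12, 21/5, 21/5)
obs 5: x=2 → posterior Dirichlet(9, 12, 26/5, 21/5)
obs 6: x=3 → posterior Dirichlet(9, 12, 26/5, 26/5)
obs 7: x=1 → posterior Dirichlet(9, 13, 26/5, 26/5)
obs 8: x=3 → posterior Dirichlet(9, 13, 26/5, 31/5)
obs 9: x=1 → posterior Dirichlet(9, 14, 26/5, 31/5)

45/172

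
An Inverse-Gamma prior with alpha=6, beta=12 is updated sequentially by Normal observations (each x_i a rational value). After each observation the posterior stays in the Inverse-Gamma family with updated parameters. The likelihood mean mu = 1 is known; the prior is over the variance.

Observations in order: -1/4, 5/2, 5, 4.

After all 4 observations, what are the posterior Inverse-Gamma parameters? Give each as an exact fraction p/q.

alpha=8, beta=845/32

obs 1: x=-1/4 → posterior Inverse-Gamma(13/2, 409/32)
obs 2: x=5/2 → posterior Inverse-Gamma(7, 445/32)
obs 3: x=5 → posterior Inverse-Gamma(15/2, 701/32)
obs 4: x=4 → posterior Inverse-Gamma(8, 845/32)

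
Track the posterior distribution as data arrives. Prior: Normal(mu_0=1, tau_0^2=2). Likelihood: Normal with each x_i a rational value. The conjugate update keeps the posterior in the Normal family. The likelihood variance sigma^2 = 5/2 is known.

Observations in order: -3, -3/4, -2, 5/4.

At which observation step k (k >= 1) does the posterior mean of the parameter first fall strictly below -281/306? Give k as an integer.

obs 1: x=-3 → posterior Normal(-7/9, 10/9)
obs 2: x=-3/4 → posterior Normal(-10/13, 10/13)
obs 3: x=-2 → posterior Normal(-18/17, 10/17)
obs 4: x=5/4 → posterior Normal(-13/21, 10/21)

k = 3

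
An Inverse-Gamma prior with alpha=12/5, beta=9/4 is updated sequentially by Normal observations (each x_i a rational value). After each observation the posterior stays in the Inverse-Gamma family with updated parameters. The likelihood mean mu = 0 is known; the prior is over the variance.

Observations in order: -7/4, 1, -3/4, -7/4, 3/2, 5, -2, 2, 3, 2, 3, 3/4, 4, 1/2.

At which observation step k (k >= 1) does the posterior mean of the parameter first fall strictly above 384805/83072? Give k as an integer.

obs 1: x=-7/4 → posterior Inverse-Gamma(29/10, 121/32)
obs 2: x=1 → posterior Inverse-Gamma(17/5, 137/32)
obs 3: x=-3/4 → posterior Inverse-Gamma(39/10, 73/16)
obs 4: x=-7/4 → posterior Inverse-Gamma(22/5, 195/32)
obs 5: x=3/2 → posterior Inverse-Gamma(49/10, 231/32)
obs 6: x=5 → posterior Inverse-Gamma(27/5, 631/32)
obs 7: x=-2 → posterior Inverse-Gamma(59/10, 695/32)
obs 8: x=2 → posterior Inverse-Gamma(32/5, 759/32)
obs 9: x=3 → posterior Inverse-Gamma(69/10, 903/32)
obs 10: x=2 → posterior Inverse-Gamma(37/5, 967/32)
obs 11: x=3 → posterior Inverse-Gamma(79/10, 1111/32)
obs 12: x=3/4 → posterior Inverse-Gamma(42/5, 35)
obs 13: x=4 → posterior Inverse-Gamma(89/10, 43)
obs 14: x=1/2 → posterior Inverse-Gamma(47/5, 345/8)

k = 9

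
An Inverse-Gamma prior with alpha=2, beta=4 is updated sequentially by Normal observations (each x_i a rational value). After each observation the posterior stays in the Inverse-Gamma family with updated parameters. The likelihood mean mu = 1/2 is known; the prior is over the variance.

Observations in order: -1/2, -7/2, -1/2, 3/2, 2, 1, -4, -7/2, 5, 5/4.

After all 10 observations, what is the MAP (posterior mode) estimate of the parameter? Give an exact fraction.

obs 1: x=-1/2 → posterior Inverse-Gamma(5/2, 9/2)
obs 2: x=-7/2 → posterior Inverse-Gamma(3, 25/2)
obs 3: x=-1/2 → posterior Inverse-Gamma(7/2, 13)
obs 4: x=3/2 → posterior Inverse-Gamma(4, 27/2)
obs 5: x=2 → posterior Inverse-Gamma(9/2, 117/8)
obs 6: x=1 → posterior Inverse-Gamma(5, 59/4)
obs 7: x=-4 → posterior Inverse-Gamma(11/2, 199/8)
obs 8: x=-7/2 → posterior Inverse-Gamma(6, 263/8)
obs 9: x=5 → posterior Inverse-Gamma(13/2, 43)
obs 10: x=5/4 → posterior Inverse-Gamma(7, 1385/32)

1385/256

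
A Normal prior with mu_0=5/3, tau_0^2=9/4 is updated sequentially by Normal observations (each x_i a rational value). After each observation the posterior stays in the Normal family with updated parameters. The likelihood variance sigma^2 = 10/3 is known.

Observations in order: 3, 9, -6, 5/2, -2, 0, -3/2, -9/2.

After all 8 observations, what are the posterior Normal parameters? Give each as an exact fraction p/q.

mu_0=481/1536, tau_0^2=45/128

obs 1: x=3 → posterior Normal(443/201, 90/67)
obs 2: x=9 → posterior Normal(586/141, 45/47)
obs 3: x=-6 → posterior Normal(686/363, 90/121)
obs 4: x=5/2 → posterior Normal(1777/888, 45/74)
obs 5: x=-2 → posterior Normal(1453/1050, 18/35)
obs 6: x=0 → posterior Normal(1453/1212, 45/101)
obs 7: x=-3/2 → posterior Normal(605/687, 90/229)
obs 8: x=-9/2 → posterior Normal(481/1536, 45/128)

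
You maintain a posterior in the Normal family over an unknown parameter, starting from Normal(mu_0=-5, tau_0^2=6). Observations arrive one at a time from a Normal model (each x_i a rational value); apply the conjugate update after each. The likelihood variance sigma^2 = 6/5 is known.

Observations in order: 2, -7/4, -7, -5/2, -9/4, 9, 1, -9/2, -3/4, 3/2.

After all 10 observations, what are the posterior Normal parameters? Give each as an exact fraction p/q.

obs 1: x=2 → posterior Normal(5/6, 1)
obs 2: x=-7/4 → posterior Normal(-15/44, 6/11)
obs 3: x=-7 → posterior Normal(-155/64, 3/8)
obs 4: x=-5/2 → posterior Normal(-205/84, 2/7)
obs 5: x=-9/4 → posterior Normal(-125/52, 3/13)
obs 6: x=9 → posterior Normal(-35/62, 6/31)
obs 7: x=1 → posterior Normal(-25/72, 1/6)
obs 8: x=-9/2 → posterior Normal(-35/41, 6/41)
obs 9: x=-3/4 → posterior Normal(-155/184, 3/23)
obs 10: x=3/2 → posterior Normal(-125/204, 2/17)

mu_0=-125/204, tau_0^2=2/17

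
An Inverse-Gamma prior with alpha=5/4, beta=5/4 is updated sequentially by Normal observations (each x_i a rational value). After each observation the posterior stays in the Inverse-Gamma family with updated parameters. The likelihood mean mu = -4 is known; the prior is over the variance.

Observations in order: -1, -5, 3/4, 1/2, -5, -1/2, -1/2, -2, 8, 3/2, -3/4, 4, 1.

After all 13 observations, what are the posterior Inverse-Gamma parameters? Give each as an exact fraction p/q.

alpha=31/4, beta=2869/16

obs 1: x=-1 → posterior Inverse-Gamma(7/4, 23/4)
obs 2: x=-5 → posterior Inverse-Gamma(9/4, 25/4)
obs 3: x=3/4 → posterior Inverse-Gamma(11/4, 561/32)
obs 4: x=1/2 → posterior Inverse-Gamma(13/4, 885/32)
obs 5: x=-5 → posterior Inverse-Gamma(15/4, 901/32)
obs 6: x=-1/2 → posterior Inverse-Gamma(17/4, 1097/32)
obs 7: x=-1/2 → posterior Inverse-Gamma(19/4, 1293/32)
obs 8: x=-2 → posterior Inverse-Gamma(21/4, 1357/32)
obs 9: x=8 → posterior Inverse-Gamma(23/4, 3661/32)
obs 10: x=3/2 → posterior Inverse-Gamma(25/4, 4145/32)
obs 11: x=-3/4 → posterior Inverse-Gamma(27/4, 2157/16)
obs 12: x=4 → posterior Inverse-Gamma(29/4, 2669/16)
obs 13: x=1 → posterior Inverse-Gamma(31/4, 2869/16)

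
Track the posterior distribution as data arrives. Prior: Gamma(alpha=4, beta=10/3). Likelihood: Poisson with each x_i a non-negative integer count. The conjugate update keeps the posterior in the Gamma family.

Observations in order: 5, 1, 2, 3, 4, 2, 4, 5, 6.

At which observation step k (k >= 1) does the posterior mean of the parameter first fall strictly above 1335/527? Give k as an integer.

k = 8

obs 1: x=5 → posterior Gamma(9, 13/3)
obs 2: x=1 → posterior Gamma(10, 16/3)
obs 3: x=2 → posterior Gamma(12, 19/3)
obs 4: x=3 → posterior Gamma(15, 22/3)
obs 5: x=4 → posterior Gamma(19, 25/3)
obs 6: x=2 → posterior Gamma(21, 28/3)
obs 7: x=4 → posterior Gamma(25, 31/3)
obs 8: x=5 → posterior Gamma(30, 34/3)
obs 9: x=6 → posterior Gamma(36, 37/3)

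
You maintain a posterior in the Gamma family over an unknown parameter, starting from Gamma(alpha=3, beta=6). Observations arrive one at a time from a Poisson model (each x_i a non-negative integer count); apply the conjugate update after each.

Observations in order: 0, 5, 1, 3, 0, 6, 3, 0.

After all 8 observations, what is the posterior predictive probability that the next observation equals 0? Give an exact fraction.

1171355575953987221848064/4987885095119476318359375

obs 1: x=0 → posterior Gamma(3, 7)
obs 2: x=5 → posterior Gamma(8, 8)
obs 3: x=1 → posterior Gamma(9, 9)
obs 4: x=3 → posterior Gamma(12, 10)
obs 5: x=0 → posterior Gamma(12, 11)
obs 6: x=6 → posterior Gamma(18, 12)
obs 7: x=3 → posterior Gamma(21, 13)
obs 8: x=0 → posterior Gamma(21, 14)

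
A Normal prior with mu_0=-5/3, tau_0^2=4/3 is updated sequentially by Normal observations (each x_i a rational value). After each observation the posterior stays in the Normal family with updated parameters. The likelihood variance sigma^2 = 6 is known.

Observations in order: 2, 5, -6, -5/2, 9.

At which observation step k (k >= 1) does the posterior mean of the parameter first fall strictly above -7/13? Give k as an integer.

k = 2

obs 1: x=2 → posterior Normal(-1, 12/11)
obs 2: x=5 → posterior Normal(-1/13, 12/13)
obs 3: x=-6 → posterior Normal(-13/15, 4/5)
obs 4: x=-5/2 → posterior Normal(-18/17, 12/17)
obs 5: x=9 → posterior Normal(0, 12/19)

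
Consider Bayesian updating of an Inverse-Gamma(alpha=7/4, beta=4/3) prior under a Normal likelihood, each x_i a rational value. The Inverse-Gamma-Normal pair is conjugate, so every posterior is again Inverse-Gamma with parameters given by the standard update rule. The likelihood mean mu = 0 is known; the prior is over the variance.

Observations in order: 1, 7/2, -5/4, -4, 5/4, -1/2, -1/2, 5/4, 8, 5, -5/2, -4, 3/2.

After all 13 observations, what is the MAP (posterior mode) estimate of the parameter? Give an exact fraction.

obs 1: x=1 → posterior Inverse-Gamma(9/4, 11/6)
obs 2: x=7/2 → posterior Inverse-Gamma(11/4, 191/24)
obs 3: x=-5/4 → posterior Inverse-Gamma(13/4, 839/96)
obs 4: x=-4 → posterior Inverse-Gamma(15/4, 1607/96)
obs 5: x=5/4 → posterior Inverse-Gamma(17/4, 841/48)
obs 6: x=-1/2 → posterior Inverse-Gamma(19/4, 847/48)
obs 7: x=-1/2 → posterior Inverse-Gamma(21/4, 853/48)
obs 8: x=5/4 → posterior Inverse-Gamma(23/4, 1781/96)
obs 9: x=8 → posterior Inverse-Gamma(25/4, 4853/96)
obs 10: x=5 → posterior Inverse-Gamma(27/4, 6053/96)
obs 11: x=-5/2 → posterior Inverse-Gamma(29/4, 6353/96)
obs 12: x=-4 → posterior Inverse-Gamma(31/4, 7121/96)
obs 13: x=3/2 → posterior Inverse-Gamma(33/4, 7229/96)

7229/888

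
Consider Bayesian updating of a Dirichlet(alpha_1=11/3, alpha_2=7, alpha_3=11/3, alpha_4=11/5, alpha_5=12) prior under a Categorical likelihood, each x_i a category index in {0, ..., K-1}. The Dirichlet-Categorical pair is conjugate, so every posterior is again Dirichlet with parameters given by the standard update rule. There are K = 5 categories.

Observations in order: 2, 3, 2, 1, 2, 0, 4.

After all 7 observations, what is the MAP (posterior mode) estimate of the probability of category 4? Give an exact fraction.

90/229

obs 1: x=2 → posterior Dirichlet(11/3, 7, 14/3, 11/5, 12)
obs 2: x=3 → posterior Dirichlet(11/3, 7, 14/3, 16/5, 12)
obs 3: x=2 → posterior Dirichlet(11/3, 7, 17/3, 16/5, 12)
obs 4: x=1 → posterior Dirichlet(11/3, 8, 17/3, 16/5, 12)
obs 5: x=2 → posterior Dirichlet(11/3, 8, 20/3, 16/5, 12)
obs 6: x=0 → posterior Dirichlet(14/3, 8, 20/3, 16/5, 12)
obs 7: x=4 → posterior Dirichlet(14/3, 8, 20/3, 16/5, 13)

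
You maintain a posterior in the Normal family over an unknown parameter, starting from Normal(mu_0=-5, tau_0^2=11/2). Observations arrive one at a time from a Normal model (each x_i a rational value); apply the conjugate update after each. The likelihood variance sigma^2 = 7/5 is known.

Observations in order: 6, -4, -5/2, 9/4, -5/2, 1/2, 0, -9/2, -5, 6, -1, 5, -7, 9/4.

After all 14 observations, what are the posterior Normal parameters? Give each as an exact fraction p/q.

obs 1: x=6 → posterior Normal(260/69, 77/69)
obs 2: x=-4 → posterior Normal(10/31, 77/124)
obs 3: x=-5/2 → posterior Normal(-195/358, 77/179)
obs 4: x=9/4 → posterior Normal(35/312, 77/234)
obs 5: x=-5/2 → posterior Normal(-445/1156, 77/289)
obs 6: x=1/2 → posterior Normal(-335/1376, 77/344)
obs 7: x=0 → posterior Normal(-335/1596, 11/57)
obs 8: x=-9/2 → posterior Normal(-1325/1816, 77/454)
obs 9: x=-5 → posterior Normal(-2425/2036, 77/509)
obs 10: x=6 → posterior Normal(-1105/2256, 77/564)
obs 11: x=-1 → posterior Normal(-1325/2476, 77/619)
obs 12: x=5 → posterior Normal(-225/2696, 77/674)
obs 13: x=-7 → posterior Normal(-1765/2916, 77/729)
obs 14: x=9/4 → posterior Normal(-635/1568, 11/112)

mu_0=-635/1568, tau_0^2=11/112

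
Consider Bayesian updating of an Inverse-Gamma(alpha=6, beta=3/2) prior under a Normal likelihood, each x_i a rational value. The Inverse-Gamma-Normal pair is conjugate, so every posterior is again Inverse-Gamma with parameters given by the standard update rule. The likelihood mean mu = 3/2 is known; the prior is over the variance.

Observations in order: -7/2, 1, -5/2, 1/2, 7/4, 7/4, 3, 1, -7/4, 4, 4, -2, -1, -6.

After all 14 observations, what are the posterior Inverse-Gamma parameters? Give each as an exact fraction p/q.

alpha=13, beta=2331/32

obs 1: x=-7/2 → posterior Inverse-Gamma(13/2, 14)
obs 2: x=1 → posterior Inverse-Gamma(7, 113/8)
obs 3: x=-5/2 → posterior Inverse-Gamma(15/2, 177/8)
obs 4: x=1/2 → posterior Inverse-Gamma(8, 181/8)
obs 5: x=7/4 → posterior Inverse-Gamma(17/2, 725/32)
obs 6: x=7/4 → posterior Inverse-Gamma(9, 363/16)
obs 7: x=3 → posterior Inverse-Gamma(19/2, 381/16)
obs 8: x=1 → posterior Inverse-Gamma(10, 383/16)
obs 9: x=-7/4 → posterior Inverse-Gamma(21/2, 935/32)
obs 10: x=4 → posterior Inverse-Gamma(11, 1035/32)
obs 11: x=4 → posterior Inverse-Gamma(23/2, 1135/32)
obs 12: x=-2 → posterior Inverse-Gamma(12, 1331/32)
obs 13: x=-1 → posterior Inverse-Gamma(25/2, 1431/32)
obs 14: x=-6 → posterior Inverse-Gamma(13, 2331/32)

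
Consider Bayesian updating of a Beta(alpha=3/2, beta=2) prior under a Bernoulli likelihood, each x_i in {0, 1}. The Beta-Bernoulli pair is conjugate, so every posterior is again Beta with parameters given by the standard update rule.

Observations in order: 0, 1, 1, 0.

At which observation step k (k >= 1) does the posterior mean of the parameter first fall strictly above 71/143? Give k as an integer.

k = 3

obs 1: x=0 → posterior Beta(3/2, 3)
obs 2: x=1 → posterior Beta(5/2, 3)
obs 3: x=1 → posterior Beta(7/2, 3)
obs 4: x=0 → posterior Beta(7/2, 4)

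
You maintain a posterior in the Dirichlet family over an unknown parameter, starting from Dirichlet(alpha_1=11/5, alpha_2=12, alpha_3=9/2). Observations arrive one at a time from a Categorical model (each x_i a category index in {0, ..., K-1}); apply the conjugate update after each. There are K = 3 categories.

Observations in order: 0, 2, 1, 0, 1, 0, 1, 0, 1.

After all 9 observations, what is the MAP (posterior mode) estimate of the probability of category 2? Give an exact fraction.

obs 1: x=0 → posterior Dirichlet(16/5, 12, 9/2)
obs 2: x=2 → posterior Dirichlet(16/5, 12, 11/2)
obs 3: x=1 → posterior Dirichlet(16/5, 13, 11/2)
obs 4: x=0 → posterior Dirichlet(21/5, 13, 11/2)
obs 5: x=1 → posterior Dirichlet(21/5, 14, 11/2)
obs 6: x=0 → posterior Dirichlet(26/5, 14, 11/2)
obs 7: x=1 → posterior Dirichlet(26/5, 15, 11/2)
obs 8: x=0 → posterior Dirichlet(31/5, 15, 11/2)
obs 9: x=1 → posterior Dirichlet(31/5, 16, 11/2)

45/247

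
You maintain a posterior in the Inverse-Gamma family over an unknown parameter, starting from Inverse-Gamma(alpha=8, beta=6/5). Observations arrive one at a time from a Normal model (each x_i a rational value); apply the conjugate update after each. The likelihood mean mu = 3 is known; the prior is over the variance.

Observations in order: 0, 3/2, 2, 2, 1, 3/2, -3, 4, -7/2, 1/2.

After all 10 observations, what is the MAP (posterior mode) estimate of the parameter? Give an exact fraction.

537/140

obs 1: x=0 → posterior Inverse-Gamma(17/2, 57/10)
obs 2: x=3/2 → posterior Inverse-Gamma(9, 273/40)
obs 3: x=2 → posterior Inverse-Gamma(19/2, 293/40)
obs 4: x=2 → posterior Inverse-Gamma(10, 313/40)
obs 5: x=1 → posterior Inverse-Gamma(21/2, 393/40)
obs 6: x=3/2 → posterior Inverse-Gamma(11, 219/20)
obs 7: x=-3 → posterior Inverse-Gamma(23/2, 579/20)
obs 8: x=4 → posterior Inverse-Gamma(12, 589/20)
obs 9: x=-7/2 → posterior Inverse-Gamma(25/2, 2023/40)
obs 10: x=1/2 → posterior Inverse-Gamma(13, 537/10)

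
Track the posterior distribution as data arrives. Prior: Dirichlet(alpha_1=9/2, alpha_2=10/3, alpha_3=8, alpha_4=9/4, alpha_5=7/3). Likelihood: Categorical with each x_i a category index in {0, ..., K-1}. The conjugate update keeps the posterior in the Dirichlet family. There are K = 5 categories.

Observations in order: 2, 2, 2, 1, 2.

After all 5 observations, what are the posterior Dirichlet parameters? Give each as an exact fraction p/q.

obs 1: x=2 → posterior Dirichlet(9/2, 10/3, 9, 9/4, 7/3)
obs 2: x=2 → posterior Dirichlet(9/2, 10/3, 10, 9/4, 7/3)
obs 3: x=2 → posterior Dirichlet(9/2, 10/3, 11, 9/4, 7/3)
obs 4: x=1 → posterior Dirichlet(9/2, 13/3, 11, 9/4, 7/3)
obs 5: x=2 → posterior Dirichlet(9/2, 13/3, 12, 9/4, 7/3)

alpha_1=9/2, alpha_2=13/3, alpha_3=12, alpha_4=9/4, alpha_5=7/3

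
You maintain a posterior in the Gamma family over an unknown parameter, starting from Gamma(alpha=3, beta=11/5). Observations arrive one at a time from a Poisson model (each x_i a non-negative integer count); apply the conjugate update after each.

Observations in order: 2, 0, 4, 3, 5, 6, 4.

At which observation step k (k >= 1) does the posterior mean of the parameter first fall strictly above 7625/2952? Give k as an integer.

obs 1: x=2 → posterior Gamma(5, 16/5)
obs 2: x=0 → posterior Gamma(5, 21/5)
obs 3: x=4 → posterior Gamma(9, 26/5)
obs 4: x=3 → posterior Gamma(12, 31/5)
obs 5: x=5 → posterior Gamma(17, 36/5)
obs 6: x=6 → posterior Gamma(23, 41/5)
obs 7: x=4 → posterior Gamma(27, 46/5)

k = 6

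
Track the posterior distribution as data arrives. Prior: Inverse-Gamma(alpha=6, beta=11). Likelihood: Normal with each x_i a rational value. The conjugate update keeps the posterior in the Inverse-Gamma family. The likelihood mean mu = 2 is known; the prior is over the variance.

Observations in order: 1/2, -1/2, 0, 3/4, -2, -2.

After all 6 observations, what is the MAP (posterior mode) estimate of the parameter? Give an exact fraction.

1089/320

obs 1: x=1/2 → posterior Inverse-Gamma(13/2, 97/8)
obs 2: x=-1/2 → posterior Inverse-Gamma(7, 61/4)
obs 3: x=0 → posterior Inverse-Gamma(15/2, 69/4)
obs 4: x=3/4 → posterior Inverse-Gamma(8, 577/32)
obs 5: x=-2 → posterior Inverse-Gamma(17/2, 833/32)
obs 6: x=-2 → posterior Inverse-Gamma(9, 1089/32)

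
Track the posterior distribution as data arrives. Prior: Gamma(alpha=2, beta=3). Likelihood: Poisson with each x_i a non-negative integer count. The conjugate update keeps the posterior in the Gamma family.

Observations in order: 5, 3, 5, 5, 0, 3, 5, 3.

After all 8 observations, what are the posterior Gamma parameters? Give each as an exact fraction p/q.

alpha=31, beta=11

obs 1: x=5 → posterior Gamma(7, 4)
obs 2: x=3 → posterior Gamma(10, 5)
obs 3: x=5 → posterior Gamma(15, 6)
obs 4: x=5 → posterior Gamma(20, 7)
obs 5: x=0 → posterior Gamma(20, 8)
obs 6: x=3 → posterior Gamma(23, 9)
obs 7: x=5 → posterior Gamma(28, 10)
obs 8: x=3 → posterior Gamma(31, 11)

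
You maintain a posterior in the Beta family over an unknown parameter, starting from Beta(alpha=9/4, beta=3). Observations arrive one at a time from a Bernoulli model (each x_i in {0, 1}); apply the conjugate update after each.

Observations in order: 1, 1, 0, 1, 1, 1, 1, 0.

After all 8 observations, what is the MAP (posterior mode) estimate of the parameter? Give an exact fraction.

29/45

obs 1: x=1 → posterior Beta(13/4, 3)
obs 2: x=1 → posterior Beta(17/4, 3)
obs 3: x=0 → posterior Beta(17/4, 4)
obs 4: x=1 → posterior Beta(21/4, 4)
obs 5: x=1 → posterior Beta(25/4, 4)
obs 6: x=1 → posterior Beta(29/4, 4)
obs 7: x=1 → posterior Beta(33/4, 4)
obs 8: x=0 → posterior Beta(33/4, 5)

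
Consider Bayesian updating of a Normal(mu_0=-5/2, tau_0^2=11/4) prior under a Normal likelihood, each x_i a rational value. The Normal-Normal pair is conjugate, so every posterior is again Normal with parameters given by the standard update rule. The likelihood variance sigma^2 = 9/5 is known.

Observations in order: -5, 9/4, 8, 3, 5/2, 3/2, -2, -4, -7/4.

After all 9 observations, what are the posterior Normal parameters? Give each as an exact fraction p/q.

obs 1: x=-5 → posterior Normal(-365/91, 99/91)
obs 2: x=9/4 → posterior Normal(-965/584, 99/146)
obs 3: x=8 → posterior Normal(265/268, 33/67)
obs 4: x=3 → posterior Normal(1455/1024, 99/256)
obs 5: x=5/2 → posterior Normal(2005/1244, 99/311)
obs 6: x=3/2 → posterior Normal(2335/1464, 33/122)
obs 7: x=-2 → posterior Normal(1895/1684, 99/421)
obs 8: x=-4 → posterior Normal(145/272, 99/476)
obs 9: x=-7/4 → posterior Normal(35/118, 11/59)

mu_0=35/118, tau_0^2=11/59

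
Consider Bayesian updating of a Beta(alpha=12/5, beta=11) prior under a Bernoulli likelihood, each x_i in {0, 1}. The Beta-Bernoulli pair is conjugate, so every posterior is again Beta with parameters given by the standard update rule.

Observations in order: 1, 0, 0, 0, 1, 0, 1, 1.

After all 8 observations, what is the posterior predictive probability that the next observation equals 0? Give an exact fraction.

75/107

obs 1: x=1 → posterior Beta(17/5, 11)
obs 2: x=0 → posterior Beta(17/5, 12)
obs 3: x=0 → posterior Beta(17/5, 13)
obs 4: x=0 → posterior Beta(17/5, 14)
obs 5: x=1 → posterior Beta(22/5, 14)
obs 6: x=0 → posterior Beta(22/5, 15)
obs 7: x=1 → posterior Beta(27/5, 15)
obs 8: x=1 → posterior Beta(32/5, 15)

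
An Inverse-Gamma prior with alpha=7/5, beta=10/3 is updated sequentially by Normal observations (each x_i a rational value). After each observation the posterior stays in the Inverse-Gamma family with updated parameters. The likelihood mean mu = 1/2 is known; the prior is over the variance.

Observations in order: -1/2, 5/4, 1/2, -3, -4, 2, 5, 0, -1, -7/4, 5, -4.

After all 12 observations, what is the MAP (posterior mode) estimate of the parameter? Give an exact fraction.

obs 1: x=-1/2 → posterior Inverse-Gamma(19/10, 23/6)
obs 2: x=5/4 → posterior Inverse-Gamma(12/5, 395/96)
obs 3: x=1/2 → posterior Inverse-Gamma(29/10, 395/96)
obs 4: x=-3 → posterior Inverse-Gamma(17/5, 983/96)
obs 5: x=-4 → posterior Inverse-Gamma(39/10, 1955/96)
obs 6: x=2 → posterior Inverse-Gamma(22/5, 2063/96)
obs 7: x=5 → posterior Inverse-Gamma(49/10, 3035/96)
obs 8: x=0 → posterior Inverse-Gamma(27/5, 3047/96)
obs 9: x=-1 → posterior Inverse-Gamma(59/10, 3155/96)
obs 10: x=-7/4 → posterior Inverse-Gamma(32/5, 1699/48)
obs 11: x=5 → posterior Inverse-Gamma(69/10, 2185/48)
obs 12: x=-4 → posterior Inverse-Gamma(37/5, 2671/48)

13355/2016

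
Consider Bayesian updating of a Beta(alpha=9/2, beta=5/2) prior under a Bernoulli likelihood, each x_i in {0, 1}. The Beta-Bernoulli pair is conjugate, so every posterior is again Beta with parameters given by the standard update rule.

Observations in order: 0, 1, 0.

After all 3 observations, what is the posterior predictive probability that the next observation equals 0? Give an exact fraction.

obs 1: x=0 → posterior Beta(9/2, 7/2)
obs 2: x=1 → posterior Beta(11/2, 7/2)
obs 3: x=0 → posterior Beta(11/2, 9/2)

9/20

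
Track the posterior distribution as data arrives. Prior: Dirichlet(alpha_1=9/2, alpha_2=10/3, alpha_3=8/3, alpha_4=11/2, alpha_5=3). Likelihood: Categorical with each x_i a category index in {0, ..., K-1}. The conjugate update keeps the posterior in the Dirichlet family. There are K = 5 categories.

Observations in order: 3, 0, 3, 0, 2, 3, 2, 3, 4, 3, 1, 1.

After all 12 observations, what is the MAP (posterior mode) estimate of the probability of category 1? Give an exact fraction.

1/6

obs 1: x=3 → posterior Dirichlet(9/2, 10/3, 8/3, 13/2, 3)
obs 2: x=0 → posterior Dirichlet(11/2, 10/3, 8/3, 13/2, 3)
obs 3: x=3 → posterior Dirichlet(11/2, 10/3, 8/3, 15/2, 3)
obs 4: x=0 → posterior Dirichlet(13/2, 10/3, 8/3, 15/2, 3)
obs 5: x=2 → posterior Dirichlet(13/2, 10/3, 11/3, 15/2, 3)
obs 6: x=3 → posterior Dirichlet(13/2, 10/3, 11/3, 17/2, 3)
obs 7: x=2 → posterior Dirichlet(13/2, 10/3, 14/3, 17/2, 3)
obs 8: x=3 → posterior Dirichlet(13/2, 10/3, 14/3, 19/2, 3)
obs 9: x=4 → posterior Dirichlet(13/2, 10/3, 14/3, 19/2, 4)
obs 10: x=3 → posterior Dirichlet(13/2, 10/3, 14/3, 21/2, 4)
obs 11: x=1 → posterior Dirichlet(13/2, 13/3, 14/3, 21/2, 4)
obs 12: x=1 → posterior Dirichlet(13/2, 16/3, 14/3, 21/2, 4)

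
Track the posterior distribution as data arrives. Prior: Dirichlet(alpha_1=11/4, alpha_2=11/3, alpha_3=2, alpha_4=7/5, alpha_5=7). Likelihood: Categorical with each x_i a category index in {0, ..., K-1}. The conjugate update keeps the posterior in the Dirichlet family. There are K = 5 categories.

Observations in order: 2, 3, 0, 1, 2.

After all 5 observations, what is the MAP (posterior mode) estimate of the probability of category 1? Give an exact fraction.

220/1009

obs 1: x=2 → posterior Dirichlet(11/4, 11/3, 3, 7/5, 7)
obs 2: x=3 → posterior Dirichlet(11/4, 11/3, 3, 12/5, 7)
obs 3: x=0 → posterior Dirichlet(15/4, 11/3, 3, 12/5, 7)
obs 4: x=1 → posterior Dirichlet(15/4, 14/3, 3, 12/5, 7)
obs 5: x=2 → posterior Dirichlet(15/4, 14/3, 4, 12/5, 7)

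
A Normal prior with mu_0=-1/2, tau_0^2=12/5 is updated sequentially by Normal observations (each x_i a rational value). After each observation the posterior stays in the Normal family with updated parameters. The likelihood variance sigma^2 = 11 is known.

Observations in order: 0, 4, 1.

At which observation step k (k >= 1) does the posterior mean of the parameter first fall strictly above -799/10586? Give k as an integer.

obs 1: x=0 → posterior Normal(-55/134, 132/67)
obs 2: x=4 → posterior Normal(41/158, 132/79)
obs 3: x=1 → posterior Normal(5/14, 132/91)

k = 2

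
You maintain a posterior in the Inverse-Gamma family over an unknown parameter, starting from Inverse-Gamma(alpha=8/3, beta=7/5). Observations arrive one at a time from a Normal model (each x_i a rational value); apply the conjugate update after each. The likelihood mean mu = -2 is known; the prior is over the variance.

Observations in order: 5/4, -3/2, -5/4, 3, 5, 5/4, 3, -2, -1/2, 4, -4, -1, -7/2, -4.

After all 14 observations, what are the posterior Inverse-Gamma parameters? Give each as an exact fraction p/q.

obs 1: x=5/4 → posterior Inverse-Gamma(19/6, 1069/160)
obs 2: x=-3/2 → posterior Inverse-Gamma(11/3, 1089/160)
obs 3: x=-5/4 → posterior Inverse-Gamma(25/6, 567/80)
obs 4: x=3 → posterior Inverse-Gamma(14/3, 1567/80)
obs 5: x=5 → posterior Inverse-Gamma(31/6, 3527/80)
obs 6: x=5/4 → posterior Inverse-Gamma(17/3, 7899/160)
obs 7: x=3 → posterior Inverse-Gamma(37/6, 9899/160)
obs 8: x=-2 → posterior Inverse-Gamma(20/3, 9899/160)
obs 9: x=-1/2 → posterior Inverse-Gamma(43/6, 10079/160)
obs 10: x=4 → posterior Inverse-Gamma(23/3, 12959/160)
obs 11: x=-4 → posterior Inverse-Gamma(49/6, 13279/160)
obs 12: x=-1 → posterior Inverse-Gamma(26/3, 13359/160)
obs 13: x=-7/2 → posterior Inverse-Gamma(55/6, 13539/160)
obs 14: x=-4 → posterior Inverse-Gamma(29/3, 13859/160)

alpha=29/3, beta=13859/160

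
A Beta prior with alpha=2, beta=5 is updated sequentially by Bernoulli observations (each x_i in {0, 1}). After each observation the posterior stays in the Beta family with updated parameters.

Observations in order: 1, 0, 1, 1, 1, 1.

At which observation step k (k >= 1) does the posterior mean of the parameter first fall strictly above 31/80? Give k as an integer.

k = 3

obs 1: x=1 → posterior Beta(3, 5)
obs 2: x=0 → posterior Beta(3, 6)
obs 3: x=1 → posterior Beta(4, 6)
obs 4: x=1 → posterior Beta(5, 6)
obs 5: x=1 → posterior Beta(6, 6)
obs 6: x=1 → posterior Beta(7, 6)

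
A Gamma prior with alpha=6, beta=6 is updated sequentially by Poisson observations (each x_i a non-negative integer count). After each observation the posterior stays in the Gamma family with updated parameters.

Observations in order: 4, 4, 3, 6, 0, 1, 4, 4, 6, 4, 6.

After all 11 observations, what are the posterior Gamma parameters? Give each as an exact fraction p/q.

alpha=48, beta=17

obs 1: x=4 → posterior Gamma(10, 7)
obs 2: x=4 → posterior Gamma(14, 8)
obs 3: x=3 → posterior Gamma(17, 9)
obs 4: x=6 → posterior Gamma(23, 10)
obs 5: x=0 → posterior Gamma(23, 11)
obs 6: x=1 → posterior Gamma(24, 12)
obs 7: x=4 → posterior Gamma(28, 13)
obs 8: x=4 → posterior Gamma(32, 14)
obs 9: x=6 → posterior Gamma(38, 15)
obs 10: x=4 → posterior Gamma(42, 16)
obs 11: x=6 → posterior Gamma(48, 17)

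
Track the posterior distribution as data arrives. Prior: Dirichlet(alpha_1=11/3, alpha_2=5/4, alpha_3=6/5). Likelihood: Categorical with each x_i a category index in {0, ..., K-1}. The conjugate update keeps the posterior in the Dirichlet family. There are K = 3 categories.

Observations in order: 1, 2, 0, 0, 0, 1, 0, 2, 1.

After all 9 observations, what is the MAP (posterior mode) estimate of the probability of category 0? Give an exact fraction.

400/727

obs 1: x=1 → posterior Dirichlet(11/3, 9/4, 6/5)
obs 2: x=2 → posterior Dirichlet(11/3, 9/4, 11/5)
obs 3: x=0 → posterior Dirichlet(14/3, 9/4, 11/5)
obs 4: x=0 → posterior Dirichlet(17/3, 9/4, 11/5)
obs 5: x=0 → posterior Dirichlet(20/3, 9/4, 11/5)
obs 6: x=1 → posterior Dirichlet(20/3, 13/4, 11/5)
obs 7: x=0 → posterior Dirichlet(23/3, 13/4, 11/5)
obs 8: x=2 → posterior Dirichlet(23/3, 13/4, 16/5)
obs 9: x=1 → posterior Dirichlet(23/3, 17/4, 16/5)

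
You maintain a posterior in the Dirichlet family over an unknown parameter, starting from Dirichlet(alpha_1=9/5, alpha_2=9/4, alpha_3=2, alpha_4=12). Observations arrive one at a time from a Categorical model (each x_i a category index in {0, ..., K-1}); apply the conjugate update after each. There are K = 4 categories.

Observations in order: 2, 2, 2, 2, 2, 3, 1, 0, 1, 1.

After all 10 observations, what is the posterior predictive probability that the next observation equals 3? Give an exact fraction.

260/561

obs 1: x=2 → posterior Dirichlet(9/5, 9/4, 3, 12)
obs 2: x=2 → posterior Dirichlet(9/5, 9/4, 4, 12)
obs 3: x=2 → posterior Dirichlet(9/5, 9/4, 5, 12)
obs 4: x=2 → posterior Dirichlet(9/5, 9/4, 6, 12)
obs 5: x=2 → posterior Dirichlet(9/5, 9/4, 7, 12)
obs 6: x=3 → posterior Dirichlet(9/5, 9/4, 7, 13)
obs 7: x=1 → posterior Dirichlet(9/5, 13/4, 7, 13)
obs 8: x=0 → posterior Dirichlet(14/5, 13/4, 7, 13)
obs 9: x=1 → posterior Dirichlet(14/5, 17/4, 7, 13)
obs 10: x=1 → posterior Dirichlet(14/5, 21/4, 7, 13)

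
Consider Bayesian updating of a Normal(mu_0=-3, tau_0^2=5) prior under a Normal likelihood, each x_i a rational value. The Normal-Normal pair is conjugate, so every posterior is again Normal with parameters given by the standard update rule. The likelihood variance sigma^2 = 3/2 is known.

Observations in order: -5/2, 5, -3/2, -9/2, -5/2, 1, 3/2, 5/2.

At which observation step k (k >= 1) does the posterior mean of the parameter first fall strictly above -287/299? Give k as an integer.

obs 1: x=-5/2 → posterior Normal(-34/13, 15/13)
obs 2: x=5 → posterior Normal(16/23, 15/23)
obs 3: x=-3/2 → posterior Normal(1/33, 5/11)
obs 4: x=-9/2 → posterior Normal(-44/43, 15/43)
obs 5: x=-5/2 → posterior Normal(-69/53, 15/53)
obs 6: x=1 → posterior Normal(-59/63, 5/21)
obs 7: x=3/2 → posterior Normal(-44/73, 15/73)
obs 8: x=5/2 → posterior Normal(-19/83, 15/83)

k = 2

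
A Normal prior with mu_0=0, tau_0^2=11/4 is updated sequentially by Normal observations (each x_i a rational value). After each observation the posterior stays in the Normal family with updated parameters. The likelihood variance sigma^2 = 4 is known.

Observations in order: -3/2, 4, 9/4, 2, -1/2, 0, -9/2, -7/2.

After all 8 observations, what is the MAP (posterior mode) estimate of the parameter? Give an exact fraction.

-77/416

obs 1: x=-3/2 → posterior Normal(-11/18, 44/27)
obs 2: x=4 → posterior Normal(55/76, 22/19)
obs 3: x=9/4 → posterior Normal(209/196, 44/49)
obs 4: x=2 → posterior Normal(99/80, 11/15)
obs 5: x=-1/2 → posterior Normal(275/284, 44/71)
obs 6: x=0 → posterior Normal(275/328, 22/41)
obs 7: x=-9/2 → posterior Normal(77/372, 44/93)
obs 8: x=-7/2 → posterior Normal(-77/416, 11/26)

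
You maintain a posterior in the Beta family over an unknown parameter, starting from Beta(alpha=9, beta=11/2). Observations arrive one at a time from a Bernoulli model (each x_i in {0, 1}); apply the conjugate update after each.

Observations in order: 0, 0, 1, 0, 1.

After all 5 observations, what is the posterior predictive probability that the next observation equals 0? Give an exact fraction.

obs 1: x=0 → posterior Beta(9, 13/2)
obs 2: x=0 → posterior Beta(9, 15/2)
obs 3: x=1 → posterior Beta(10, 15/2)
obs 4: x=0 → posterior Beta(10, 17/2)
obs 5: x=1 → posterior Beta(11, 17/2)

17/39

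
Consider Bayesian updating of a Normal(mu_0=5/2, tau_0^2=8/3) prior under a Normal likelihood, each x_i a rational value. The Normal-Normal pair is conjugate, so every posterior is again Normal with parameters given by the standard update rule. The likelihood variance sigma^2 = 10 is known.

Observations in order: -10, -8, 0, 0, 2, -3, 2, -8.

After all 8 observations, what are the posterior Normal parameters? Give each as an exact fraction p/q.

mu_0=-125/94, tau_0^2=40/47

obs 1: x=-10 → posterior Normal(-5/38, 40/19)
obs 2: x=-8 → posterior Normal(-3/2, 40/23)
obs 3: x=0 → posterior Normal(-23/18, 40/27)
obs 4: x=0 → posterior Normal(-69/62, 40/31)
obs 5: x=2 → posterior Normal(-53/70, 8/7)
obs 6: x=-3 → posterior Normal(-77/78, 40/39)
obs 7: x=2 → posterior Normal(-61/86, 40/43)
obs 8: x=-8 → posterior Normal(-125/94, 40/47)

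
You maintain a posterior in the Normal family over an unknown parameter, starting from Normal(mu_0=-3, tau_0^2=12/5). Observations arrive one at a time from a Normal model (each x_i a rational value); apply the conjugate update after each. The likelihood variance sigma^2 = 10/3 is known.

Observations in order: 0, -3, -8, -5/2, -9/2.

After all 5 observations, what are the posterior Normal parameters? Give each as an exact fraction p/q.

obs 1: x=0 → posterior Normal(-75/43, 60/43)
obs 2: x=-3 → posterior Normal(-129/61, 60/61)
obs 3: x=-8 → posterior Normal(-273/79, 60/79)
obs 4: x=-5/2 → posterior Normal(-318/97, 60/97)
obs 5: x=-9/2 → posterior Normal(-399/115, 12/23)

mu_0=-399/115, tau_0^2=12/23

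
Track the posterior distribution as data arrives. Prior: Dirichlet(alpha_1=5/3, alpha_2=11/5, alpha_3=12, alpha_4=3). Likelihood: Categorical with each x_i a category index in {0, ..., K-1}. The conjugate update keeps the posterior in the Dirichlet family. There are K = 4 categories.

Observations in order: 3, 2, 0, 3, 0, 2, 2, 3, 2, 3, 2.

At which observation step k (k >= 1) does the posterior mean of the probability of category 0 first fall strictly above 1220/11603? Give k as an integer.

k = 3

obs 1: x=3 → posterior Dirichlet(5/3, 11/5, 12, 4)
obs 2: x=2 → posterior Dirichlet(5/3, 11/5, 13, 4)
obs 3: x=0 → posterior Dirichlet(8/3, 11/5, 13, 4)
obs 4: x=3 → posterior Dirichlet(8/3, 11/5, 13, 5)
obs 5: x=0 → posterior Dirichlet(11/3, 11/5, 13, 5)
obs 6: x=2 → posterior Dirichlet(11/3, 11/5, 14, 5)
obs 7: x=2 → posterior Dirichlet(11/3, 11/5, 15, 5)
obs 8: x=3 → posterior Dirichlet(11/3, 11/5, 15, 6)
obs 9: x=2 → posterior Dirichlet(11/3, 11/5, 16, 6)
obs 10: x=3 → posterior Dirichlet(11/3, 11/5, 16, 7)
obs 11: x=2 → posterior Dirichlet(11/3, 11/5, 17, 7)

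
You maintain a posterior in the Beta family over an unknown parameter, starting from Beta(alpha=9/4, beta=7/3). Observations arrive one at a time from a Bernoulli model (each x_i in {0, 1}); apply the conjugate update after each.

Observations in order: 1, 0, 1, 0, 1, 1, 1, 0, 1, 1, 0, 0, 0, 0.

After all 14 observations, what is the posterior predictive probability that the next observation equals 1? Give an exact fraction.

obs 1: x=1 → posterior Beta(13/4, 7/3)
obs 2: x=0 → posterior Beta(13/4, 10/3)
obs 3: x=1 → posterior Beta(17/4, 10/3)
obs 4: x=0 → posterior Beta(17/4, 13/3)
obs 5: x=1 → posterior Beta(21/4, 13/3)
obs 6: x=1 → posterior Beta(25/4, 13/3)
obs 7: x=1 → posterior Beta(29/4, 13/3)
obs 8: x=0 → posterior Beta(29/4, 16/3)
obs 9: x=1 → posterior Beta(33/4, 16/3)
obs 10: x=1 → posterior Beta(37/4, 16/3)
obs 11: x=0 → posterior Beta(37/4, 19/3)
obs 12: x=0 → posterior Beta(37/4, 22/3)
obs 13: x=0 → posterior Beta(37/4, 25/3)
obs 14: x=0 → posterior Beta(37/4, 28/3)

111/223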